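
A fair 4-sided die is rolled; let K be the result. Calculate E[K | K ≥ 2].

Given K ≥ 2, K is equally likely to be any of {2, 3, 4}.
E[K | K ≥ 2] = (2 + 3 + 4) / 3 = 3.

3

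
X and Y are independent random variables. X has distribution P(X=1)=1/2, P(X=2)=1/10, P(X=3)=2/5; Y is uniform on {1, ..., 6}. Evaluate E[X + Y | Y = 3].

49/10

P(Y = 3) = 1/6.
Summing (X+Y)·P(x,y) over outcomes with Y = 3 gives 49/60.
E[X + Y | Y = 3] = (49/60) / (1/6) = 49/10.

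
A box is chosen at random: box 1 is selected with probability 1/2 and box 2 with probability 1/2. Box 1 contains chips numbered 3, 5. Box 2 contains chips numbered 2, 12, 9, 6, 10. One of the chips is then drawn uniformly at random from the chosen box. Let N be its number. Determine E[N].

59/10

E[N | box 1] = (3+5)/2 = 4.
E[N | box 2] = (2+12+9+6+10)/5 = 39/5.
E[N] = (1/2)·(4) + (1/2)·(39/5) = 59/10.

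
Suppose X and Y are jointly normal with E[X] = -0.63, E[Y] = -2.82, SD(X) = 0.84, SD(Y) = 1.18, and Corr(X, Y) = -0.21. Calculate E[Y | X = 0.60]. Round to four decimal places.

-3.1829

For a bivariate normal, E[Y | X=x] = μ_Y + ρ·(σ_Y/σ_X)·(x − μ_X).
E[Y | X=0.60] = -2.82 + (-0.21)·(1.18/0.84)·(0.60 − (-0.63)) = -2.82 + (-0.295)·(1.23) = -3.1829.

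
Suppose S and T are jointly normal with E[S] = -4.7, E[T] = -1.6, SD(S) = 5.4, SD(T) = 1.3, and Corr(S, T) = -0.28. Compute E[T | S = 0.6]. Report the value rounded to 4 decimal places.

-1.9573

The regression of T on S has slope ρ·σ_T/σ_S and passes through (μ_S, μ_T).
E[T | S=0.6] = -1.6 + (-0.28)·(1.3/5.4)·(0.6 − (-4.7)) = -1.6 + (-0.067407)·(5.3) = -1.9573.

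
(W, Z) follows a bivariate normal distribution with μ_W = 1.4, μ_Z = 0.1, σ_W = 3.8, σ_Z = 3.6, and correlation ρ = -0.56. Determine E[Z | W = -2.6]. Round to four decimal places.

2.2221

E[Z | W=x] = μ_Z + ρ(σ_Z/σ_W)(x − μ_W) for jointly normal variables.
E[Z | W=-2.6] = 0.1 + (-0.56)·(3.6/3.8)·(-2.6 − (1.4)) = 0.1 + (-0.53053)·(-4) = 2.2221.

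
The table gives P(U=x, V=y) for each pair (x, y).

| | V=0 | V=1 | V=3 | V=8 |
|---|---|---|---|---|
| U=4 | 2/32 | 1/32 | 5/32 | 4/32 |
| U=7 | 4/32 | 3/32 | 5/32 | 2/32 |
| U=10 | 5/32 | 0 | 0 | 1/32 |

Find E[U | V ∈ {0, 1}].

37/5

P(V ∈ {0, 1}) = 15/32.
Σ U·P over the event = 4·(2/32) + 4·(1/32) + 7·(4/32) + 7·(3/32) + 10·(5/32) = 111/32.
E[U | V ∈ {0, 1}] = (111/32) / (15/32) = 37/5.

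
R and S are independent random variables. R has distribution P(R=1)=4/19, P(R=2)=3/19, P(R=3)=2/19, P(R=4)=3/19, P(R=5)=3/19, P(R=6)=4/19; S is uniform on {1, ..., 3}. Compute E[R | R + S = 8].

P(R + S = 8) = 7/57.
Summing R·P(x,y) over outcomes with R + S = 8 gives 13/19.
E[R | R + S = 8] = (13/19) / (7/57) = 39/7.

39/7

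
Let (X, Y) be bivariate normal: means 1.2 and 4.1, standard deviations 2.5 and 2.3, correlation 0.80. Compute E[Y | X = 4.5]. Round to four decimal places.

6.5288

E[Y | X=x] = μ_Y + ρ(σ_Y/σ_X)(x − μ_X) for jointly normal variables.
E[Y | X=4.5] = 4.1 + (0.80)·(2.3/2.5)·(4.5 − (1.2)) = 4.1 + (0.736)·(3.3) = 6.5288.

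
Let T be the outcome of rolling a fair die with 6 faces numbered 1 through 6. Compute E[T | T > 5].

Given T > 5, T is equally likely to be any of {6}.
E[T | T > 5] = (6) / 1 = 6.

6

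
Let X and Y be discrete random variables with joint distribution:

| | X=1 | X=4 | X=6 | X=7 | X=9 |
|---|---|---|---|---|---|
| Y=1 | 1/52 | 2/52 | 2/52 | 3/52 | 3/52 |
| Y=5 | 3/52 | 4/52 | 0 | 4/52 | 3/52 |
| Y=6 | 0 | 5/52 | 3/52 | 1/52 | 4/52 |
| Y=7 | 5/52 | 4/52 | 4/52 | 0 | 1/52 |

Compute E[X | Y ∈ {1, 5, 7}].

P(Y ∈ {1, 5, 7}) = 3/4.
Summing X·P(X=x,Y=y) over the conditioning event gives 197/52.
E[X | Y ∈ {1, 5, 7}] = (197/52) / (3/4) = 197/39.

197/39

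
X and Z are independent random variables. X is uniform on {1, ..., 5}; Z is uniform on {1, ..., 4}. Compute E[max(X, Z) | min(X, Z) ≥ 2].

P(min(X, Z) ≥ 2) = 3/5.
Summing max(X,Z)·P(x,y) over outcomes with min(X, Z) ≥ 2 gives 23/10.
E[max(X, Z) | min(X, Z) ≥ 2] = (23/10) / (3/5) = 23/6.

23/6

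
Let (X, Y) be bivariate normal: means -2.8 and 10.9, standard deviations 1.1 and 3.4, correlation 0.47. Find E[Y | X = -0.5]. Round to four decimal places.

14.2413

For a bivariate normal, E[Y | X=x] = μ_Y + ρ·(σ_Y/σ_X)·(x − μ_X).
E[Y | X=-0.5] = 10.9 + (0.47)·(3.4/1.1)·(-0.5 − (-2.8)) = 10.9 + (1.45273)·(2.3) = 14.2413.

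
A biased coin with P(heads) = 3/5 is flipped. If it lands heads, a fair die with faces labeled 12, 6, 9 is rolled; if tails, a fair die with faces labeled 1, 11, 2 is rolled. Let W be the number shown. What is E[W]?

E[W | heads] = (12+6+9)/3 = 9.
E[W | tails] = (1+11+2)/3 = 14/3.
By the law of total expectation,
E[W] = (3/5)·(9) + (2/5)·(14/3) = 109/15.

109/15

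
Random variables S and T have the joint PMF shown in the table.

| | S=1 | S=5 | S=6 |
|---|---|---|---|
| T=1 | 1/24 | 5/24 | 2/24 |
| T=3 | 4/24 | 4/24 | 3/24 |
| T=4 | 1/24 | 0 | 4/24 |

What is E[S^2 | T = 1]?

99/4

P(T = 1) = 1/3.
Σ S^2·P over the event = 1·(1/24) + 25·(5/24) + 36·(2/24) = 33/4.
E[S^2 | T = 1] = (33/4) / (1/3) = 99/4.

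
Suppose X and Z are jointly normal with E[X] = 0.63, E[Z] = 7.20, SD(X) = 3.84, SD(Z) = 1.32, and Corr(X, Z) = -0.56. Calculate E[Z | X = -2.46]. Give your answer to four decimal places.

For a bivariate normal, E[Z | X=x] = μ_Z + ρ·(σ_Z/σ_X)·(x − μ_X).
E[Z | X=-2.46] = 7.20 + (-0.56)·(1.32/3.84)·(-2.46 − (0.63)) = 7.20 + (-0.1925)·(-3.09) = 7.7948.

7.7948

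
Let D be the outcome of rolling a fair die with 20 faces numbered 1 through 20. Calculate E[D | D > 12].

Given D > 12, D is equally likely to be any of {13, 14, 15, 16, 17, 18, 19, 20}.
E[D | D > 12] = (13 + 14 + 15 + 16 + 17 + 18 + 19 + 20) / 8 = 33/2.

33/2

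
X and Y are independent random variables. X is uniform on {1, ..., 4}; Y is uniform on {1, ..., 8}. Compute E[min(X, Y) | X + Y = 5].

3/2

Outcomes with X + Y = 5: (1,4), (2,3), (3,2), (4,1), each with probability 1/32.
E[min(X, Y) | X + Y = 5] = (1 + 2 + 2 + 1) / 4 = 3/2.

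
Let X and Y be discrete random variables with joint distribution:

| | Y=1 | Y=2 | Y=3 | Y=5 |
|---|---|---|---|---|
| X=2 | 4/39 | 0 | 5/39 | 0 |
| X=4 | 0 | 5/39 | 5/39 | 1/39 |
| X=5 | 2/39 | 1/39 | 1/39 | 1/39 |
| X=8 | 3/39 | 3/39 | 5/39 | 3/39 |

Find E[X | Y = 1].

P(Y = 1) = 3/13.
Σ X·P over the event = 2·(4/39) + 5·(2/39) + 8·(3/39) = 14/13.
E[X | Y = 1] = (14/13) / (3/13) = 14/3.

14/3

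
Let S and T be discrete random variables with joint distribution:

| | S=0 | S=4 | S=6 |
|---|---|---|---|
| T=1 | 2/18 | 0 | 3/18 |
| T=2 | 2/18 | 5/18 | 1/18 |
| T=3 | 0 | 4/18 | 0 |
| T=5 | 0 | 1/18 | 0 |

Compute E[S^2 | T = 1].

108/5

P(T = 1) = 5/18.
Σ S^2·P over the event = 0·(2/18) + 36·(3/18) = 6.
E[S^2 | T = 1] = (6) / (5/18) = 108/5.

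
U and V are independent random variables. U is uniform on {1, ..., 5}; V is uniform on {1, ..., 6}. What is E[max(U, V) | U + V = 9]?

Outcomes with U + V = 9: (3,6), (4,5), (5,4), each with probability 1/30.
E[max(U, V) | U + V = 9] = (6 + 5 + 5) / 3 = 16/3.

16/3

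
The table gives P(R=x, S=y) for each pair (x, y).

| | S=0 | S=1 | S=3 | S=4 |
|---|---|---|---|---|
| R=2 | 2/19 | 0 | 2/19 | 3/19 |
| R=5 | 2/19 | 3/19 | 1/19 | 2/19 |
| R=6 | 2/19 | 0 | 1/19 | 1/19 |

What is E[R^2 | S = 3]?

69/4

P(S = 3) = 4/19.
Σ R^2·P over the event = 4·(2/19) + 25·(1/19) + 36·(1/19) = 69/19.
E[R^2 | S = 3] = (69/19) / (4/19) = 69/4.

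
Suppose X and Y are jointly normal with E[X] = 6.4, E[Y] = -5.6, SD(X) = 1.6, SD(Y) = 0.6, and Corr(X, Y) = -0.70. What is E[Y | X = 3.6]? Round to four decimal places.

The regression of Y on X has slope ρ·σ_Y/σ_X and passes through (μ_X, μ_Y).
E[Y | X=3.6] = -5.6 + (-0.70)·(0.6/1.6)·(3.6 − (6.4)) = -5.6 + (-0.2625)·(-2.8) = -4.8650.

-4.8650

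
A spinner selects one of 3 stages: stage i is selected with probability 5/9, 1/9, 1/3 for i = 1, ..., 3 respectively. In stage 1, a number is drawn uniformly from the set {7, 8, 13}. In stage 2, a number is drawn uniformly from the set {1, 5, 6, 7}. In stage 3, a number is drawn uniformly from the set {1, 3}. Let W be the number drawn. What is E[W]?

689/108

E[W | stage 1] = (7+8+13)/3 = 28/3.
E[W | stage 2] = (1+5+6+7)/4 = 19/4.
E[W | stage 3] = (1+3)/2 = 2.
By the law of total expectation,
E[W] = (5/9)·(28/3) + (1/9)·(19/4) + (1/3)·(2) = 689/108.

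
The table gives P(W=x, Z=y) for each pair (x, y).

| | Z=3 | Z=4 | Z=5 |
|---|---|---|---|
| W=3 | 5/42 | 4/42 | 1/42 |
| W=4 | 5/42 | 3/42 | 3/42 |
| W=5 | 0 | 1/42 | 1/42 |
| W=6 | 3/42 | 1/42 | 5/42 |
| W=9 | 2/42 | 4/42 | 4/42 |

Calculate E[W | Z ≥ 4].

157/27

P(Z ≥ 4) = 9/14.
Summing W·P(W=x,Z=y) over the conditioning event gives 157/42.
E[W | Z ≥ 4] = (157/42) / (9/14) = 157/27.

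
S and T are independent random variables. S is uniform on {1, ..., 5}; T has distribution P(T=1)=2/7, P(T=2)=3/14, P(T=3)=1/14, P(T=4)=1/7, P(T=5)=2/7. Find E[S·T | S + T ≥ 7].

P(S + T ≥ 7) = 27/70.
Summing ST·P(x,y) over outcomes with S + T ≥ 7 gives 433/70.
E[S·T | S + T ≥ 7] = (433/70) / (27/70) = 433/27.

433/27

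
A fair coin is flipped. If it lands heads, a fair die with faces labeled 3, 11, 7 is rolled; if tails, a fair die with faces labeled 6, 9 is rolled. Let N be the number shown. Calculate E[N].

E[N | heads] = (3+11+7)/3 = 7.
E[N | tails] = (6+9)/2 = 15/2.
E[N] = (1/2)·(7) + (1/2)·(15/2) = 29/4.

29/4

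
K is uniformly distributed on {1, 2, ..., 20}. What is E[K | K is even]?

Given K is even, K is equally likely to be any of {2, 4, 6, 8, 10, 12, 14, 16, 18, 20}.
E[K | K is even] = (2 + 4 + 6 + 8 + 10 + 12 + 14 + 16 + 18 + 20) / 10 = 11.

11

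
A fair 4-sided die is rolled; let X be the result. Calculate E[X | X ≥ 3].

7/2

Given X ≥ 3, X is equally likely to be any of {3, 4}.
E[X | X ≥ 3] = (3 + 4) / 2 = 7/2.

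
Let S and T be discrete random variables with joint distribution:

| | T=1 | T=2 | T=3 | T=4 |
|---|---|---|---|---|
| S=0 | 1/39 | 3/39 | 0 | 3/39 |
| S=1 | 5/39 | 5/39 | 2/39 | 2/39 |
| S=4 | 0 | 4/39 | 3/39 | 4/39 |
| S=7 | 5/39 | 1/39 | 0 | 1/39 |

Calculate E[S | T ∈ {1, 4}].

65/21

P(T ∈ {1, 4}) = 7/13.
Σ S·P over the event = 0·(1/39) + 0·(3/39) + 1·(5/39) + 1·(2/39) + 4·(4/39) + 7·(5/39) + 7·(1/39) = 5/3.
E[S | T ∈ {1, 4}] = (5/3) / (7/13) = 65/21.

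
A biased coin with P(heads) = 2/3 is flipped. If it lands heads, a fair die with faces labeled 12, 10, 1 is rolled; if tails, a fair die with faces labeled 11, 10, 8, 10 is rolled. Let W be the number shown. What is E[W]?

301/36

E[W | heads] = (12+10+1)/3 = 23/3.
E[W | tails] = (11+10+8+10)/4 = 39/4.
E[W] = (2/3)·(23/3) + (1/3)·(39/4) = 301/36.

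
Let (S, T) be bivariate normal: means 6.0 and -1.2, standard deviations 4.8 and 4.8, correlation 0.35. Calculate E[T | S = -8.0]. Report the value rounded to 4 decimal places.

The regression of T on S has slope ρ·σ_T/σ_S and passes through (μ_S, μ_T).
E[T | S=-8.0] = -1.2 + (0.35)·(4.8/4.8)·(-8.0 − (6.0)) = -1.2 + (0.35)·(-14) = -6.1000.

-6.1000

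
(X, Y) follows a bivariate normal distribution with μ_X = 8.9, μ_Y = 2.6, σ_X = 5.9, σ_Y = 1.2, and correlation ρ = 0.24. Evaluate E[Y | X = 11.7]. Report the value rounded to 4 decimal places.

E[Y | X=x] = μ_Y + ρ(σ_Y/σ_X)(x − μ_X) for jointly normal variables.
E[Y | X=11.7] = 2.6 + (0.24)·(1.2/5.9)·(11.7 − (8.9)) = 2.6 + (0.048814)·(2.8) = 2.7367.

2.7367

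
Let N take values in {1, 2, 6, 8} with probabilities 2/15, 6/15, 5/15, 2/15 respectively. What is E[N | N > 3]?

P(N > 3) = 7/15.
Σ over the event: 6·1/3 + 8·2/15 = 46/15.
E[N | N > 3] = (46/15) / (7/15) = 46/7.

46/7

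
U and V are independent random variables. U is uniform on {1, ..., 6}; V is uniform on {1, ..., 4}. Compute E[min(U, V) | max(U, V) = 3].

Outcomes with max(U, V) = 3: (1,3), (2,3), (3,1), (3,2), (3,3), each with probability 1/24.
E[min(U, V) | max(U, V) = 3] = (1 + 2 + 1 + 2 + 3) / 5 = 9/5.

9/5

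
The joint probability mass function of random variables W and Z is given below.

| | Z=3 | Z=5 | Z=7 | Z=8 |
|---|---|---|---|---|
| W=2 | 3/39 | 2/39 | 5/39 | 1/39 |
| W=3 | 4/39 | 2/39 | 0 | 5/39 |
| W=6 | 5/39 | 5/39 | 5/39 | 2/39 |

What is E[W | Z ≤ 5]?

P(Z ≤ 5) = 7/13.
Σ W·P over the event = 2·(3/39) + 2·(2/39) + 3·(4/39) + 3·(2/39) + 6·(5/39) + 6·(5/39) = 88/39.
E[W | Z ≤ 5] = (88/39) / (7/13) = 88/21.

88/21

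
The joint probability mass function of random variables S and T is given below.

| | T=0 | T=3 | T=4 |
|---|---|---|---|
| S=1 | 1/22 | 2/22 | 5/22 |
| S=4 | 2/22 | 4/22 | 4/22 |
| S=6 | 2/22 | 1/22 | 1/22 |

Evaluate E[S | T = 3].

P(T = 3) = 7/22.
Summing S·P(S=x,T=y) over the conditioning event gives 12/11.
E[S | T = 3] = (12/11) / (7/22) = 24/7.

24/7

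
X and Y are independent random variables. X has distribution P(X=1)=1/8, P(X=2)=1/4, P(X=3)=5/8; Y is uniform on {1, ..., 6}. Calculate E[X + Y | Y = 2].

P(Y = 2) = 1/6.
Summing (X+Y)·P(x,y) over outcomes with Y = 2 gives 3/4.
E[X + Y | Y = 2] = (3/4) / (1/6) = 9/2.

9/2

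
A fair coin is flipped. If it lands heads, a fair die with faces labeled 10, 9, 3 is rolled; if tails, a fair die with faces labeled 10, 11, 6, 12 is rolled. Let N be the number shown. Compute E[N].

E[N | heads] = (10+9+3)/3 = 22/3.
E[N | tails] = (10+11+6+12)/4 = 39/4.
E[N] = (1/2)·(22/3) + (1/2)·(39/4) = 205/24.

205/24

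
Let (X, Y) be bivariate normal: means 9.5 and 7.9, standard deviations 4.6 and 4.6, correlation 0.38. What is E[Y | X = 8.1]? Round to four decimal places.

7.3680

For a bivariate normal, E[Y | X=x] = μ_Y + ρ·(σ_Y/σ_X)·(x − μ_X).
E[Y | X=8.1] = 7.9 + (0.38)·(4.6/4.6)·(8.1 − (9.5)) = 7.9 + (0.38)·(-1.4) = 7.3680.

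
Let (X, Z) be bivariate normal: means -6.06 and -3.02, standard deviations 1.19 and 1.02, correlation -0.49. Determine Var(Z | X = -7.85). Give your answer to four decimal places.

0.7906

Var(Z | X=x) = (1 − ρ²)·σ_Z².
Var(Z | X=-7.85) = (1.02)²·(1 − (-0.49)²) = 1.0404·0.7599 = 0.7906.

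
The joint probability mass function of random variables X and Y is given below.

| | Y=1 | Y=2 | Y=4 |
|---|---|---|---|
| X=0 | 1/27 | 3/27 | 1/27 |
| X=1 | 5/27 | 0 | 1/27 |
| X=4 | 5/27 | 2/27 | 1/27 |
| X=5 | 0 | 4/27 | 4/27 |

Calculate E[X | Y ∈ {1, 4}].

P(Y ∈ {1, 4}) = 2/3.
Σ X·P over the event = 0·(1/27) + 0·(1/27) + 1·(5/27) + 1·(1/27) + 4·(5/27) + 4·(1/27) + 5·(4/27) = 50/27.
E[X | Y ∈ {1, 4}] = (50/27) / (2/3) = 25/9.

25/9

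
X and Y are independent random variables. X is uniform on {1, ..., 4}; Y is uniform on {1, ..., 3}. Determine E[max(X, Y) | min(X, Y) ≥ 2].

19/6

Outcomes with min(X, Y) ≥ 2: (2,2), (2,3), (3,2), (3,3), (4,2), (4,3), each with probability 1/12.
E[max(X, Y) | min(X, Y) ≥ 2] = (2 + 3 + 3 + 3 + 4 + 4) / 6 = 19/6.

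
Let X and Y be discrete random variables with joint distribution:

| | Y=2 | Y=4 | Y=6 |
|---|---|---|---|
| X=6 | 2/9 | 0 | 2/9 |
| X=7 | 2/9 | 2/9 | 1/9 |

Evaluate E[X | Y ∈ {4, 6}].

33/5

P(Y ∈ {4, 6}) = 5/9.
Σ X·P over the event = 6·(2/9) + 7·(2/9) + 7·(1/9) = 11/3.
E[X | Y ∈ {4, 6}] = (11/3) / (5/9) = 33/5.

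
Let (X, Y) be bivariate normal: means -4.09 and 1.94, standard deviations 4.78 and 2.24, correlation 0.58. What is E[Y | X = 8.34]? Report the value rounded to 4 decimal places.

5.3185

The regression of Y on X has slope ρ·σ_Y/σ_X and passes through (μ_X, μ_Y).
E[Y | X=8.34] = 1.94 + (0.58)·(2.24/4.78)·(8.34 − (-4.09)) = 1.94 + (0.2718)·(12.43) = 5.3185.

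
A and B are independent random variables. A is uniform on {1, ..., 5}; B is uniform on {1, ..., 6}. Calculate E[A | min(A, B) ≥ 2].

P(min(A, B) ≥ 2) = 2/3.
Summing A·P(x,y) over outcomes with min(A, B) ≥ 2 gives 7/3.
E[A | min(A, B) ≥ 2] = (7/3) / (2/3) = 7/2.

7/2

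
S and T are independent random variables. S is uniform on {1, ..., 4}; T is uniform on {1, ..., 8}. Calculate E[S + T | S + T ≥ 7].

P(S + T ≥ 7) = 9/16.
Summing (S+T)·P(x,y) over outcomes with S + T ≥ 7 gives 5.
E[S + T | S + T ≥ 7] = (5) / (9/16) = 80/9.

80/9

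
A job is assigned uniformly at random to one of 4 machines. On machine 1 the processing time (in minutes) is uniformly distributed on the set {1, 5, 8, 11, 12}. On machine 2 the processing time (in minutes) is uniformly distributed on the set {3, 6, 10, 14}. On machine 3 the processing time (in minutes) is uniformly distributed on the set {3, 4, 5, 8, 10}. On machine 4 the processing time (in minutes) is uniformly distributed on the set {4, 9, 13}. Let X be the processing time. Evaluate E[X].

E[X | machine 1] = (1+5+8+11+12)/5 = 37/5.
E[X | machine 2] = (3+6+10+14)/4 = 33/4.
E[X | machine 3] = (3+4+5+8+10)/5 = 6.
E[X | machine 4] = (4+9+13)/3 = 26/3.
By the law of total expectation,
E[X] = (1/4)·(37/5) + (1/4)·(33/4) + (1/4)·(6) + (1/4)·(26/3) = 1819/240.

1819/240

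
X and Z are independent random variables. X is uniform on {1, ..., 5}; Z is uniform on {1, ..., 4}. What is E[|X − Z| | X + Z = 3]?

1

Outcomes with X + Z = 3: (1,2), (2,1), each with probability 1/20.
E[|X − Z| | X + Z = 3] = (1 + 1) / 2 = 1.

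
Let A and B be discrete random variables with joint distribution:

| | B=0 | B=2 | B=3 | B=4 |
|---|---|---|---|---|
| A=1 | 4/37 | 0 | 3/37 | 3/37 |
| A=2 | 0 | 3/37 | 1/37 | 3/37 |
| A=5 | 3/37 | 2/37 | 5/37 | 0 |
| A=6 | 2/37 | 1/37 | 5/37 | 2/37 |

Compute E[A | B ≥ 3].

81/22

P(B ≥ 3) = 22/37.
Σ A·P over the event = 1·(3/37) + 1·(3/37) + 2·(1/37) + 2·(3/37) + 5·(5/37) + 6·(5/37) + 6·(2/37) = 81/37.
E[A | B ≥ 3] = (81/37) / (22/37) = 81/22.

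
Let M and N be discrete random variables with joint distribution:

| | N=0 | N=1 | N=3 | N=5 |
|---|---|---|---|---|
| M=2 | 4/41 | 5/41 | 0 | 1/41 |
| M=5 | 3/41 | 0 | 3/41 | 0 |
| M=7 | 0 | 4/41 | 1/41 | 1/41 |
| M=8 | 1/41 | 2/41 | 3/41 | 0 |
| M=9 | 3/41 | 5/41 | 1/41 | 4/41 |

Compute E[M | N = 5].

15/2

P(N = 5) = 6/41.
Σ M·P over the event = 2·(1/41) + 7·(1/41) + 9·(4/41) = 45/41.
E[M | N = 5] = (45/41) / (6/41) = 15/2.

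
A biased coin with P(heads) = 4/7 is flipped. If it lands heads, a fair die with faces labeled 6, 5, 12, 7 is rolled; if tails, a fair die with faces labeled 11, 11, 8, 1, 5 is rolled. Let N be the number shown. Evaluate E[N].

E[N | heads] = (6+5+12+7)/4 = 15/2.
E[N | tails] = (11+11+8+1+5)/5 = 36/5.
E[N] = (4/7)·(15/2) + (3/7)·(36/5) = 258/35.

258/35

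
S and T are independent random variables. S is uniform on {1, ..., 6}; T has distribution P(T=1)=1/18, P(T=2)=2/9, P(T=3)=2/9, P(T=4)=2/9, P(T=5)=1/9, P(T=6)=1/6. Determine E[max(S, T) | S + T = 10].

52/9

P(S + T = 10) = 1/12.
Summing max(S,T)·P(x,y) over outcomes with S + T = 10 gives 13/27.
E[max(S, T) | S + T = 10] = (13/27) / (1/12) = 52/9.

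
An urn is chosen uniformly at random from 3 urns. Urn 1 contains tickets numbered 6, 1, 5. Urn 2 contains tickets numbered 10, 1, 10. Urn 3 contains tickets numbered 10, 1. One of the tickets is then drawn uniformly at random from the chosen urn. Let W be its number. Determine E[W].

E[W | urn 1] = (6+1+5)/3 = 4.
E[W | urn 2] = (10+1+10)/3 = 7.
E[W | urn 3] = (10+1)/2 = 11/2.
E[W] = (1/3)·(4) + (1/3)·(7) + (1/3)·(11/2) = 11/2.

11/2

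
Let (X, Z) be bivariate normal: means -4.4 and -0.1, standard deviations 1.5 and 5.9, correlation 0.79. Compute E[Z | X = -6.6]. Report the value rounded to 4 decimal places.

-6.9361

The regression of Z on X has slope ρ·σ_Z/σ_X and passes through (μ_X, μ_Z).
E[Z | X=-6.6] = -0.1 + (0.79)·(5.9/1.5)·(-6.6 − (-4.4)) = -0.1 + (3.1073)·(-2.2) = -6.9361.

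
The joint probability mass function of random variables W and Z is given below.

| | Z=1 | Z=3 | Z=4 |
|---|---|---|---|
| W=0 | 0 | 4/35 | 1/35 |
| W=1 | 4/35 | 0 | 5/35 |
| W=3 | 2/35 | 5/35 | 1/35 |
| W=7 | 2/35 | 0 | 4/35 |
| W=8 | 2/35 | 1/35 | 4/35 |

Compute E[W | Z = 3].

P(Z = 3) = 2/7.
Σ W·P over the event = 0·(4/35) + 3·(5/35) + 8·(1/35) = 23/35.
E[W | Z = 3] = (23/35) / (2/7) = 23/10.

23/10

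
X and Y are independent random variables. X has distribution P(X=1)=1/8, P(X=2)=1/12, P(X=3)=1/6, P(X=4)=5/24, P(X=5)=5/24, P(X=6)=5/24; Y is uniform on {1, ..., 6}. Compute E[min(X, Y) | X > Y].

169/70

P(X > Y) = 35/72.
Summing min(X,Y)·P(x,y) over outcomes with X > Y gives 169/144.
E[min(X, Y) | X > Y] = (169/144) / (35/72) = 169/70.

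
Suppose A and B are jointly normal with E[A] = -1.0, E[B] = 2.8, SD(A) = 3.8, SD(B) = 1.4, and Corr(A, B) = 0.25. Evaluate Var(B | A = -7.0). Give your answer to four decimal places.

1.8375

The conditional variance in a bivariate normal is σ_B²(1 − ρ²), independent of x.
Var(B | A=-7.0) = (1.4)²·(1 − (0.25)²) = 1.96·0.9375 = 1.8375.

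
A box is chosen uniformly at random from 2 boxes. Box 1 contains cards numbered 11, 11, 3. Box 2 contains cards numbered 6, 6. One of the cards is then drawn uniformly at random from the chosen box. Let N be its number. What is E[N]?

43/6

E[N | box 1] = (11+11+3)/3 = 25/3.
E[N | box 2] = (6+6)/2 = 6.
E[N] = (1/2)·(25/3) + (1/2)·(6) = 43/6.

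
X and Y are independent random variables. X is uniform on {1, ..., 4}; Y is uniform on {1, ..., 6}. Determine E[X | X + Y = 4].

2

Outcomes with X + Y = 4: (1,3), (2,2), (3,1), each with probability 1/24.
E[X | X + Y = 4] = (1 + 2 + 3) / 3 = 2.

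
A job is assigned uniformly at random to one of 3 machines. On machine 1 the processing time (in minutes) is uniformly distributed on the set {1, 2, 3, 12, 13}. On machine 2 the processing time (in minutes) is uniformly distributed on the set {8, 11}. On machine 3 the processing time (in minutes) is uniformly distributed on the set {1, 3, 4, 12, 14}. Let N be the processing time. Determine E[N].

E[N | machine 1] = (1+2+3+12+13)/5 = 31/5.
E[N | machine 2] = (8+11)/2 = 19/2.
E[N | machine 3] = (1+3+4+12+14)/5 = 34/5.
E[N] = (1/3)·(31/5) + (1/3)·(19/2) + (1/3)·(34/5) = 15/2.

15/2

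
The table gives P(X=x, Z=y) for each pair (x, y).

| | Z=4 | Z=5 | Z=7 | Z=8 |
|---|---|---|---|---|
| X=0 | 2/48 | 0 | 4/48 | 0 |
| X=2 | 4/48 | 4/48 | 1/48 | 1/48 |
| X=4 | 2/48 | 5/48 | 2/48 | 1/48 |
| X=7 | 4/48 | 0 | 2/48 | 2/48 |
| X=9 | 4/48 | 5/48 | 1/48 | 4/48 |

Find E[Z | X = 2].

P(X = 2) = 5/24.
Σ Z·P over the event = 4·(4/48) + 5·(4/48) + 7·(1/48) + 8·(1/48) = 17/16.
E[Z | X = 2] = (17/16) / (5/24) = 51/10.

51/10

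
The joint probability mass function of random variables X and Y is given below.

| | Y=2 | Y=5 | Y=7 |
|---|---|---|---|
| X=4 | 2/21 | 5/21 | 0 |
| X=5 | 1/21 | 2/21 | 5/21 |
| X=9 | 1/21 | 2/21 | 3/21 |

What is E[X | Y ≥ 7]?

P(Y ≥ 7) = 8/21.
Σ X·P over the event = 5·(5/21) + 9·(3/21) = 52/21.
E[X | Y ≥ 7] = (52/21) / (8/21) = 13/2.

13/2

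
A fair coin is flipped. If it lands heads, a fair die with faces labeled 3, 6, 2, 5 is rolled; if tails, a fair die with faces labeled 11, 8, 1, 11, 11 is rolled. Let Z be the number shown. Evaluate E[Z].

E[Z | heads] = (3+6+2+5)/4 = 4.
E[Z | tails] = (11+8+1+11+11)/5 = 42/5.
E[Z] = (1/2)·(4) + (1/2)·(42/5) = 31/5.

31/5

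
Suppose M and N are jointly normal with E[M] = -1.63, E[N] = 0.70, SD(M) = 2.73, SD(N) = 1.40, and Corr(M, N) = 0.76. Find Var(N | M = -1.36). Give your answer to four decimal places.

0.8279

The conditional variance in a bivariate normal is σ_N²(1 − ρ²), independent of x.
Var(N | M=-1.36) = (1.40)²·(1 − (0.76)²) = 1.96·0.4224 = 0.8279.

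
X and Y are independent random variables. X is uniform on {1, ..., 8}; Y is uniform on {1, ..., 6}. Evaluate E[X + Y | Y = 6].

21/2

Outcomes with Y = 6: (1,6), (2,6), (3,6), (4,6), (5,6), (6,6), (7,6), (8,6), each with probability 1/48.
E[X + Y | Y = 6] = (7 + 8 + 9 + 10 + 11 + 12 + 13 + 14) / 8 = 21/2.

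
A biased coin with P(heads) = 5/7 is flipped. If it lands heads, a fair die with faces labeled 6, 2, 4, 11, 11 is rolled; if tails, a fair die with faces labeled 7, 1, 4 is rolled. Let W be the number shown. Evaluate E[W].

E[W | heads] = (6+2+4+11+11)/5 = 34/5.
E[W | tails] = (7+1+4)/3 = 4.
By the law of total expectation,
E[W] = (5/7)·(34/5) + (2/7)·(4) = 6.

6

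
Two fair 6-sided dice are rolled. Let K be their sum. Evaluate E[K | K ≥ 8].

P(K ≥ 8) = 5/12.
Σ over the event: 8·5/36 + 9·1/9 + 10·1/12 + 11·1/18 + 12·1/36 = 35/9.
E[K | K ≥ 8] = (35/9) / (5/12) = 28/3.

28/3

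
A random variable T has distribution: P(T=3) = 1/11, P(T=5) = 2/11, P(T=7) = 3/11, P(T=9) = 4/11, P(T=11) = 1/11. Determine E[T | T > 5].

P(T > 5) = 8/11.
Σ over the event: 7·3/11 + 9·4/11 + 11·1/11 = 68/11.
E[T | T > 5] = (68/11) / (8/11) = 17/2.

17/2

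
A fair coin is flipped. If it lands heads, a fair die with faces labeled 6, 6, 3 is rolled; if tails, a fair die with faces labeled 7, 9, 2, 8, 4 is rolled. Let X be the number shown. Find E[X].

11/2

E[X | heads] = (6+6+3)/3 = 5.
E[X | tails] = (7+9+2+8+4)/5 = 6.
By the law of total expectation,
E[X] = (1/2)·(5) + (1/2)·(6) = 11/2.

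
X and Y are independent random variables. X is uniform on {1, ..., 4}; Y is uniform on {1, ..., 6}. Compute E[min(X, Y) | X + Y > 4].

43/18

P(X + Y > 4) = 3/4.
Summing min(X,Y)·P(x,y) over outcomes with X + Y > 4 gives 43/24.
E[min(X, Y) | X + Y > 4] = (43/24) / (3/4) = 43/18.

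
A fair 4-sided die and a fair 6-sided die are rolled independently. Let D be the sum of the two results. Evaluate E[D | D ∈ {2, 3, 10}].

9/2

P(D ∈ {2, 3, 10}) = 1/6.
Σ over the event: 2·1/24 + 3·1/12 + 10·1/24 = 3/4.
E[D | D ∈ {2, 3, 10}] = (3/4) / (1/6) = 9/2.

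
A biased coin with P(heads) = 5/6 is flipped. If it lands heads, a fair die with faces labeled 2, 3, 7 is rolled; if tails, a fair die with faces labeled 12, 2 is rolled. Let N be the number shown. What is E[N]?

E[N | heads] = (2+3+7)/3 = 4.
E[N | tails] = (12+2)/2 = 7.
By the law of total expectation,
E[N] = (5/6)·(4) + (1/6)·(7) = 9/2.

9/2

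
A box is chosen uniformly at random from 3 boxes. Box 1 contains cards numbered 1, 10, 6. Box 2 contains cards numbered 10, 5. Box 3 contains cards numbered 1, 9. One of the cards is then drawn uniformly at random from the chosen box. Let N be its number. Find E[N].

109/18

E[N | box 1] = (1+10+6)/3 = 17/3.
E[N | box 2] = (10+5)/2 = 15/2.
E[N | box 3] = (1+9)/2 = 5.
E[N] = (1/3)·(17/3) + (1/3)·(15/2) + (1/3)·(5) = 109/18.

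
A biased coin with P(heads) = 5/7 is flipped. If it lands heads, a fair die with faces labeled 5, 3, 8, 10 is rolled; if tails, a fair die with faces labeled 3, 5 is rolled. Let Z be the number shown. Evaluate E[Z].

E[Z | heads] = (5+3+8+10)/4 = 13/2.
E[Z | tails] = (3+5)/2 = 4.
By the law of total expectation,
E[Z] = (5/7)·(13/2) + (2/7)·(4) = 81/14.

81/14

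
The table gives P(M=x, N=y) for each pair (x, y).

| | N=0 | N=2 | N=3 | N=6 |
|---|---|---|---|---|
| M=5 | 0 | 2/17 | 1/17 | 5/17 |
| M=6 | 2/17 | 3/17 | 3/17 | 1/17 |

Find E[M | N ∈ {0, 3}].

P(N ∈ {0, 3}) = 6/17.
Σ M·P over the event = 5·(1/17) + 6·(2/17) + 6·(3/17) = 35/17.
E[M | N ∈ {0, 3}] = (35/17) / (6/17) = 35/6.

35/6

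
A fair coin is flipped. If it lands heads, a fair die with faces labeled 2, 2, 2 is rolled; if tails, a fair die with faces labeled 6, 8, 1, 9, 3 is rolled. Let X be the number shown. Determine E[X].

E[X | heads] = (2+2+2)/3 = 2.
E[X | tails] = (6+8+1+9+3)/5 = 27/5.
E[X] = (1/2)·(2) + (1/2)·(27/5) = 37/10.

37/10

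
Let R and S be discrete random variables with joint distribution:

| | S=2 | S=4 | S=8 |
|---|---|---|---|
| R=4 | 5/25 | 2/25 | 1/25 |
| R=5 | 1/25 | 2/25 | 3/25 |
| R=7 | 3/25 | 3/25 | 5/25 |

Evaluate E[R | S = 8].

6

P(S = 8) = 9/25.
Σ R·P over the event = 4·(1/25) + 5·(3/25) + 7·(5/25) = 54/25.
E[R | S = 8] = (54/25) / (9/25) = 6.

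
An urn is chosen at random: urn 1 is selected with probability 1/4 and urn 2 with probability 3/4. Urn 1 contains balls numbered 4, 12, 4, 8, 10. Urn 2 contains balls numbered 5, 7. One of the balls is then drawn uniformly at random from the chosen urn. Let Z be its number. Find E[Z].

E[Z | urn 1] = (4+12+4+8+10)/5 = 38/5.
E[Z | urn 2] = (5+7)/2 = 6.
E[Z] = (1/4)·(38/5) + (3/4)·(6) = 32/5.

32/5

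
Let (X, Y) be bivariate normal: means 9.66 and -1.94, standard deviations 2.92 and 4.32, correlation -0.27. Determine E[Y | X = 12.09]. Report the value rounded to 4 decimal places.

For a bivariate normal, E[Y | X=x] = μ_Y + ρ·(σ_Y/σ_X)·(x − μ_X).
E[Y | X=12.09] = -1.94 + (-0.27)·(4.32/2.92)·(12.09 − (9.66)) = -1.94 + (-0.39945)·(2.43) = -2.9107.

-2.9107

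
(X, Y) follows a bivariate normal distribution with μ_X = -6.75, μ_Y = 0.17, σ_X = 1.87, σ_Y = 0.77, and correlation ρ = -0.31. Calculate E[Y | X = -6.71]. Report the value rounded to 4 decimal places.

For a bivariate normal, E[Y | X=x] = μ_Y + ρ·(σ_Y/σ_X)·(x − μ_X).
E[Y | X=-6.71] = 0.17 + (-0.31)·(0.77/1.87)·(-6.71 − (-6.75)) = 0.17 + (-0.12765)·(0.04) = 0.1649.

0.1649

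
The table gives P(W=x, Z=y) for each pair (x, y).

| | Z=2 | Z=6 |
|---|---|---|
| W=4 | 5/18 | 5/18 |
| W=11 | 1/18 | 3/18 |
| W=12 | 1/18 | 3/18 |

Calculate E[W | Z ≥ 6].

89/11

P(Z ≥ 6) = 11/18.
Σ W·P over the event = 4·(5/18) + 11·(3/18) + 12·(3/18) = 89/18.
E[W | Z ≥ 6] = (89/18) / (11/18) = 89/11.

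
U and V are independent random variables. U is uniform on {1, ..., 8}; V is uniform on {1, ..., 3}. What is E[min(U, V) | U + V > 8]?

Outcomes with U + V > 8: (6,3), (7,2), (7,3), (8,1), (8,2), (8,3), each with probability 1/24.
E[min(U, V) | U + V > 8] = (3 + 2 + 3 + 1 + 2 + 3) / 6 = 7/3.

7/3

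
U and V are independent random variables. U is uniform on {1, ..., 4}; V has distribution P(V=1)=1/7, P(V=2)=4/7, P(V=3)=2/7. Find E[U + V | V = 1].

P(V = 1) = 1/7.
Summing (U+V)·P(x,y) over outcomes with V = 1 gives 1/2.
E[U + V | V = 1] = (1/2) / (1/7) = 7/2.

7/2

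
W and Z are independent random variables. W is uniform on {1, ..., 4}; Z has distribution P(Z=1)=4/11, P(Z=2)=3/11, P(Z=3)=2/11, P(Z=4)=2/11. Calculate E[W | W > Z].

13/4

P(W > Z) = 5/11.
Summing W·P(x,y) over outcomes with W > Z gives 65/44.
E[W | W > Z] = (65/44) / (5/11) = 13/4.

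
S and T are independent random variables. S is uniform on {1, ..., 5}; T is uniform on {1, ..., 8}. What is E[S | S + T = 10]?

Outcomes with S + T = 10: (2,8), (3,7), (4,6), (5,5), each with probability 1/40.
E[S | S + T = 10] = (2 + 3 + 4 + 5) / 4 = 7/2.

7/2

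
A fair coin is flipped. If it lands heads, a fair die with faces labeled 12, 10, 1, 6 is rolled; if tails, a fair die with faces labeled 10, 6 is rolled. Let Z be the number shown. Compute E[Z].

E[Z | heads] = (12+10+1+6)/4 = 29/4.
E[Z | tails] = (10+6)/2 = 8.
By the law of total expectation,
E[Z] = (1/2)·(29/4) + (1/2)·(8) = 61/8.

61/8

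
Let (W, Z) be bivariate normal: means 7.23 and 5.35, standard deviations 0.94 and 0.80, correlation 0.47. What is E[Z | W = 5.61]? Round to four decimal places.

E[Z | W=x] = μ_Z + ρ(σ_Z/σ_W)(x − μ_W) for jointly normal variables.
E[Z | W=5.61] = 5.35 + (0.47)·(0.80/0.94)·(5.61 − (7.23)) = 5.35 + (0.4)·(-1.62) = 4.7020.

4.7020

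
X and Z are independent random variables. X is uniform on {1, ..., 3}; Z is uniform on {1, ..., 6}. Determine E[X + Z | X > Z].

4

Outcomes with X > Z: (2,1), (3,1), (3,2), each with probability 1/18.
E[X + Z | X > Z] = (3 + 4 + 5) / 3 = 4.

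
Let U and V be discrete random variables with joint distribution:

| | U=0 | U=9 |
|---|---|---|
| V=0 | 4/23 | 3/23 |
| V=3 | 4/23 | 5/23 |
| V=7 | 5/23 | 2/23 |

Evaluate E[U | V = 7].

P(V = 7) = 7/23.
Σ U·P over the event = 0·(5/23) + 9·(2/23) = 18/23.
E[U | V = 7] = (18/23) / (7/23) = 18/7.

18/7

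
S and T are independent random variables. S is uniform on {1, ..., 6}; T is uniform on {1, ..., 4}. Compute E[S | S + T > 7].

16/3

Outcomes with S + T > 7: (4,4), (5,3), (5,4), (6,2), (6,3), (6,4), each with probability 1/24.
E[S | S + T > 7] = (4 + 5 + 5 + 6 + 6 + 6) / 6 = 16/3.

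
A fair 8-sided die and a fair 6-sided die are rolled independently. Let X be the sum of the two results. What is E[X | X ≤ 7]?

16/3

P(X ≤ 7) = 7/16.
Σ over the event: 2·1/48 + 3·1/24 + 4·1/16 + 5·1/12 + 6·5/48 + 7·1/8 = 7/3.
E[X | X ≤ 7] = (7/3) / (7/16) = 16/3.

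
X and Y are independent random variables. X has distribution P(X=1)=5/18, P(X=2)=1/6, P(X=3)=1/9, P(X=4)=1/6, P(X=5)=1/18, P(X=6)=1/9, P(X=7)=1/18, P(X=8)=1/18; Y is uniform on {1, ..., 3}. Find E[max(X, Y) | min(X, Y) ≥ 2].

P(min(X, Y) ≥ 2) = 13/27.
Summing max(X,Y)·P(x,y) over outcomes with min(X, Y) ≥ 2 gives 115/54.
E[max(X, Y) | min(X, Y) ≥ 2] = (115/54) / (13/27) = 115/26.

115/26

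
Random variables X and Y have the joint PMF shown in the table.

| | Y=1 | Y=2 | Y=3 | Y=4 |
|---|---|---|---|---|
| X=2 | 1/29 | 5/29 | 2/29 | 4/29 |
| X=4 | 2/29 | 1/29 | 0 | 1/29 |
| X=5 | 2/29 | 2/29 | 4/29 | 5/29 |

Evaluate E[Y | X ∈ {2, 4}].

41/16

P(X ∈ {2, 4}) = 16/29.
Σ Y·P over the event = 1·(1/29) + 2·(5/29) + 3·(2/29) + 4·(4/29) + 1·(2/29) + 2·(1/29) + 4·(1/29) = 41/29.
E[Y | X ∈ {2, 4}] = (41/29) / (16/29) = 41/16.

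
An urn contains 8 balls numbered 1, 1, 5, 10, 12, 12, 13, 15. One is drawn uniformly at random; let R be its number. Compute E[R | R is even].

34/3

P(R is even) = 3/8.
Σ over the event: 10·1/8 + 12·1/4 = 17/4.
E[R | R is even] = (17/4) / (3/8) = 34/3.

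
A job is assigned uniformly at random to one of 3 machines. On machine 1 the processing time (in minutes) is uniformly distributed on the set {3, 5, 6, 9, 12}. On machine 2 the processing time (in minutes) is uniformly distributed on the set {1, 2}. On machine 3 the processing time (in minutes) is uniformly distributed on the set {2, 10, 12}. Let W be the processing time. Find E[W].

11/2

E[W | machine 1] = (3+5+6+9+12)/5 = 7.
E[W | machine 2] = (1+2)/2 = 3/2.
E[W | machine 3] = (2+10+12)/3 = 8.
E[W] = (1/3)·(7) + (1/3)·(3/2) + (1/3)·(8) = 11/2.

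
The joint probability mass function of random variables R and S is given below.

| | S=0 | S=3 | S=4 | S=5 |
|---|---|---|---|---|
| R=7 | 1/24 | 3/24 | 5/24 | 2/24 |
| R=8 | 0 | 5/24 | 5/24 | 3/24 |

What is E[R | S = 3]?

61/8

P(S = 3) = 1/3.
Σ R·P over the event = 7·(3/24) + 8·(5/24) = 61/24.
E[R | S = 3] = (61/24) / (1/3) = 61/8.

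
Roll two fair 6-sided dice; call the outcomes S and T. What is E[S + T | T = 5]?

P(T = 5) = 1/6.
Summing (S+T)·P(x,y) over outcomes with T = 5 gives 17/12.
E[S + T | T = 5] = (17/12) / (1/6) = 17/2.

17/2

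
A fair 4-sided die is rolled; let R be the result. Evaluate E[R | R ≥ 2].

3

Given R ≥ 2, R is equally likely to be any of {2, 3, 4}.
E[R | R ≥ 2] = (2 + 3 + 4) / 3 = 3.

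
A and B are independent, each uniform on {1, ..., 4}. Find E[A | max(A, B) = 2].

Outcomes with max(A, B) = 2: (1,2), (2,1), (2,2), each with probability 1/16.
E[A | max(A, B) = 2] = (1 + 2 + 2) / 3 = 5/3.

5/3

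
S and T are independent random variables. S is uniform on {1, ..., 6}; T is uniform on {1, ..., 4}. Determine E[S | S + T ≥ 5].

37/9

P(S + T ≥ 5) = 3/4.
Summing S·P(x,y) over outcomes with S + T ≥ 5 gives 37/12.
E[S | S + T ≥ 5] = (37/12) / (3/4) = 37/9.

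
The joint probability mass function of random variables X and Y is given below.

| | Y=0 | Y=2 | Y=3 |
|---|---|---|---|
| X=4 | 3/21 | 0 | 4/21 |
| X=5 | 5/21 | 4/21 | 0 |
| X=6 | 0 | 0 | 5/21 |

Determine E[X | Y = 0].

P(Y = 0) = 8/21.
Σ X·P over the event = 4·(3/21) + 5·(5/21) = 37/21.
E[X | Y = 0] = (37/21) / (8/21) = 37/8.

37/8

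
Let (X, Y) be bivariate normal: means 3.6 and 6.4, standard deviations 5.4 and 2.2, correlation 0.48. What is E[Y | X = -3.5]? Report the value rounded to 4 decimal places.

5.0116

E[Y | X=x] = μ_Y + ρ(σ_Y/σ_X)(x − μ_X) for jointly normal variables.
E[Y | X=-3.5] = 6.4 + (0.48)·(2.2/5.4)·(-3.5 − (3.6)) = 6.4 + (0.195556)·(-7.1) = 5.0116.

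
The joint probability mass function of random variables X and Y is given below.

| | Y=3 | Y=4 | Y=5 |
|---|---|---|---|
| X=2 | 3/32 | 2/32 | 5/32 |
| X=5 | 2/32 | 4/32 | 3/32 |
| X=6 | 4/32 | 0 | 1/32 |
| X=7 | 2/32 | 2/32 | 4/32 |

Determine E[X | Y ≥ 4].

P(Y ≥ 4) = 21/32.
Summing X·P(X=x,Y=y) over the conditioning event gives 97/32.
E[X | Y ≥ 4] = (97/32) / (21/32) = 97/21.

97/21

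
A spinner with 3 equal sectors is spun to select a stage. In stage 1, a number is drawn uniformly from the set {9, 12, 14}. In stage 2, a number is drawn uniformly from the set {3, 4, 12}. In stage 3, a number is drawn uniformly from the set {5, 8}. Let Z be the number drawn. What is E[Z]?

E[Z | stage 1] = (9+12+14)/3 = 35/3.
E[Z | stage 2] = (3+4+12)/3 = 19/3.
E[Z | stage 3] = (5+8)/2 = 13/2.
By the law of total expectation,
E[Z] = (1/3)·(35/3) + (1/3)·(19/3) + (1/3)·(13/2) = 49/6.

49/6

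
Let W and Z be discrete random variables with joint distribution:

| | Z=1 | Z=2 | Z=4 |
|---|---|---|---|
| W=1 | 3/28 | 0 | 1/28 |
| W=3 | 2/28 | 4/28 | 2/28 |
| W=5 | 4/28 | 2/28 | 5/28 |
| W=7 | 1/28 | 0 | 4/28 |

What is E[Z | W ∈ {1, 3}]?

P(W ∈ {1, 3}) = 3/7.
Summing Z·P(W=x,Z=y) over the conditioning event gives 25/28.
E[Z | W ∈ {1, 3}] = (25/28) / (3/7) = 25/12.

25/12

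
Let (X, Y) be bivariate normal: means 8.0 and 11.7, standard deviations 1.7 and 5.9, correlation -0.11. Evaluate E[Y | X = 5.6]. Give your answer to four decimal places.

12.6162

The regression of Y on X has slope ρ·σ_Y/σ_X and passes through (μ_X, μ_Y).
E[Y | X=5.6] = 11.7 + (-0.11)·(5.9/1.7)·(5.6 − (8.0)) = 11.7 + (-0.38176)·(-2.4) = 12.6162.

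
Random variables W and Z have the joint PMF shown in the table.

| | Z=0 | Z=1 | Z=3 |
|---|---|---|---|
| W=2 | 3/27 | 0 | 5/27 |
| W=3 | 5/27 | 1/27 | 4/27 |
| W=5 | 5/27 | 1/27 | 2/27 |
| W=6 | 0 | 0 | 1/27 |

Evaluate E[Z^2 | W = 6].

P(W = 6) = 1/27.
Σ Z^2·P over the event = 9·(1/27) = 1/3.
E[Z^2 | W = 6] = (1/3) / (1/27) = 9.

9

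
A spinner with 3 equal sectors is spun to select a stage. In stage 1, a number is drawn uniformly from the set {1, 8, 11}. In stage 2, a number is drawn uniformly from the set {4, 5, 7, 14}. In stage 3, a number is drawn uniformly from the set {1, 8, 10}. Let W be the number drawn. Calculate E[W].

E[W | stage 1] = (1+8+11)/3 = 20/3.
E[W | stage 2] = (4+5+7+14)/4 = 15/2.
E[W | stage 3] = (1+8+10)/3 = 19/3.
E[W] = (1/3)·(20/3) + (1/3)·(15/2) + (1/3)·(19/3) = 41/6.

41/6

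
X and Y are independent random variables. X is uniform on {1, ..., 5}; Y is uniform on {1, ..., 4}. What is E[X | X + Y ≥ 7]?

13/3

Outcomes with X + Y ≥ 7: (3,4), (4,3), (4,4), (5,2), (5,3), (5,4), each with probability 1/20.
E[X | X + Y ≥ 7] = (3 + 4 + 4 + 5 + 5 + 5) / 6 = 13/3.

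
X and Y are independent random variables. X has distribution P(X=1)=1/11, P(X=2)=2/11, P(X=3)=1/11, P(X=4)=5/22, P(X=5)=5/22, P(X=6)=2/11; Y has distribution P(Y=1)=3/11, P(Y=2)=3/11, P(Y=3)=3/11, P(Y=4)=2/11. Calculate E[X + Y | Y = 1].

107/22

P(Y = 1) = 3/11.
Summing (X+Y)·P(x,y) over outcomes with Y = 1 gives 321/242.
E[X + Y | Y = 1] = (321/242) / (3/11) = 107/22.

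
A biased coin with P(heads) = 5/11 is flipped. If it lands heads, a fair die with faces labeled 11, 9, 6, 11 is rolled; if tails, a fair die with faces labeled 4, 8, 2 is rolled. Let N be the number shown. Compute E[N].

27/4

E[N | heads] = (11+9+6+11)/4 = 37/4.
E[N | tails] = (4+8+2)/3 = 14/3.
E[N] = (5/11)·(37/4) + (6/11)·(14/3) = 27/4.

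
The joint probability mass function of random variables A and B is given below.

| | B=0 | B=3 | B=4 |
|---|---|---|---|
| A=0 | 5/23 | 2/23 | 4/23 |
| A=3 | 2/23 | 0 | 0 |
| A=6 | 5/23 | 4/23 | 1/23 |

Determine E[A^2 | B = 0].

33/2

P(B = 0) = 12/23.
Σ A^2·P over the event = 0·(5/23) + 9·(2/23) + 36·(5/23) = 198/23.
E[A^2 | B = 0] = (198/23) / (12/23) = 33/2.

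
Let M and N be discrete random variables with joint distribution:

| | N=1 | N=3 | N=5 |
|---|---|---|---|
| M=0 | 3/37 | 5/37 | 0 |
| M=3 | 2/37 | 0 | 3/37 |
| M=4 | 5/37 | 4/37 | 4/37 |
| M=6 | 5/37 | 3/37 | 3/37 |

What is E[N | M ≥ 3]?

83/29

P(M ≥ 3) = 29/37.
Σ N·P over the event = 1·(2/37) + 5·(3/37) + 1·(5/37) + 3·(4/37) + 5·(4/37) + 1·(5/37) + 3·(3/37) + 5·(3/37) = 83/37.
E[N | M ≥ 3] = (83/37) / (29/37) = 83/29.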